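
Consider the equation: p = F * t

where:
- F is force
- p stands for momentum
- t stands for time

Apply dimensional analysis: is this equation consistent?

Yes

F (force) has dimensions [L M T^-2].
p (momentum) has dimensions [L M T^-1].
t (time) has dimensions [T].

Left side: [L M T^-1]
Right side: [L M T^-1]

Both sides have the same dimensions, so the equation is dimensionally consistent.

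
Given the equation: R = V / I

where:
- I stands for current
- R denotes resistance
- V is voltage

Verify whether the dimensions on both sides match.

Yes

I (current) has dimensions [I].
R (resistance) has dimensions [I^-2 L^2 M T^-3].
V (voltage) has dimensions [I^-1 L^2 M T^-3].

Left side: [I^-2 L^2 M T^-3]
Right side: [I^-2 L^2 M T^-3]

Both sides have the same dimensions, so the equation is dimensionally consistent.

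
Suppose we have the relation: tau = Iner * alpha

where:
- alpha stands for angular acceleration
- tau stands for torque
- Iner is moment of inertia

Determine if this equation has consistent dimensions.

Yes

alpha (angular acceleration) has dimensions [T^-2].
tau (torque) has dimensions [L^2 M T^-2].
Iner (moment of inertia) has dimensions [L^2 M].

Left side: [L^2 M T^-2]
Right side: [L^2 M T^-2]

Both sides have the same dimensions, so the equation is dimensionally consistent.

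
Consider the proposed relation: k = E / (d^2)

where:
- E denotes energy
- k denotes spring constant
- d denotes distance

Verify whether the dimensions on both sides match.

Yes

E (energy) has dimensions [L^2 M T^-2].
k (spring constant) has dimensions [M T^-2].
d (distance) has dimensions [L].

Left side: [M T^-2]
Right side: [M T^-2]

Both sides have the same dimensions, so the equation is dimensionally consistent.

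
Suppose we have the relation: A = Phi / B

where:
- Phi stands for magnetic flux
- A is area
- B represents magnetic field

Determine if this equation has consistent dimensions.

Yes

Phi (magnetic flux) has dimensions [I^-1 L^2 M T^-2].
A (area) has dimensions [L^2].
B (magnetic field) has dimensions [I^-1 M T^-2].

Left side: [L^2]
Right side: [L^2]

Both sides have the same dimensions, so the equation is dimensionally consistent.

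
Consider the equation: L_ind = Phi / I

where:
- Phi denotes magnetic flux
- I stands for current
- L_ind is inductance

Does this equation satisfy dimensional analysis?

Yes

Phi (magnetic flux) has dimensions [I^-1 L^2 M T^-2].
I (current) has dimensions [I].
L_ind (inductance) has dimensions [I^-2 L^2 M T^-2].

Left side: [I^-2 L^2 M T^-2]
Right side: [I^-2 L^2 M T^-2]

Both sides have the same dimensions, so the equation is dimensionally consistent.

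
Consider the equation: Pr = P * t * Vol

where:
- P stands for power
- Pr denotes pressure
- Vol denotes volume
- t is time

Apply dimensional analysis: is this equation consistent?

No

P (power) has dimensions [L^2 M T^-3].
Pr (pressure) has dimensions [L^-1 M T^-2].
Vol (volume) has dimensions [L^3].
t (time) has dimensions [T].

Left side: [L^-1 M T^-2]
Right side: [L^5 M T^-2]

The two sides have different dimensions, so the equation is NOT dimensionally consistent.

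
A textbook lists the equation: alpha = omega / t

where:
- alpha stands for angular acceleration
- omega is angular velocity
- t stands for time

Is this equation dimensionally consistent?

Yes

alpha (angular acceleration) has dimensions [T^-2].
omega (angular velocity) has dimensions [T^-1].
t (time) has dimensions [T].

Left side: [T^-2]
Right side: [T^-2]

Both sides have the same dimensions, so the equation is dimensionally consistent.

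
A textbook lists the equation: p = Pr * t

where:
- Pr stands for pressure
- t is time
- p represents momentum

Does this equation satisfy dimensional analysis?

No

Pr (pressure) has dimensions [L^-1 M T^-2].
t (time) has dimensions [T].
p (momentum) has dimensions [L M T^-1].

Left side: [L M T^-1]
Right side: [L^-1 M T^-1]

The two sides have different dimensions, so the equation is NOT dimensionally consistent.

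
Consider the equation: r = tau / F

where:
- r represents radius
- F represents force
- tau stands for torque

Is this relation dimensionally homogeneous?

Yes

r (radius) has dimensions [L].
F (force) has dimensions [L M T^-2].
tau (torque) has dimensions [L^2 M T^-2].

Left side: [L]
Right side: [L]

Both sides have the same dimensions, so the equation is dimensionally consistent.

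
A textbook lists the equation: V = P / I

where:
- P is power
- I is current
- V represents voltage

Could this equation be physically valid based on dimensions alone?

Yes

P (power) has dimensions [L^2 M T^-3].
I (current) has dimensions [I].
V (voltage) has dimensions [I^-1 L^2 M T^-3].

Left side: [I^-1 L^2 M T^-3]
Right side: [I^-1 L^2 M T^-3]

Both sides have the same dimensions, so the equation is dimensionally consistent.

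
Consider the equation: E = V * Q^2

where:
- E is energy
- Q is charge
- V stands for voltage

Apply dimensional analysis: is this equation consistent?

No

E (energy) has dimensions [L^2 M T^-2].
Q (charge) has dimensions [I T].
V (voltage) has dimensions [I^-1 L^2 M T^-3].

Left side: [L^2 M T^-2]
Right side: [I L^2 M T^-1]

The two sides have different dimensions, so the equation is NOT dimensionally consistent.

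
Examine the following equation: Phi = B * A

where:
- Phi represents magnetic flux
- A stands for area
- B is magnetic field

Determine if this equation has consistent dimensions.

Yes

Phi (magnetic flux) has dimensions [I^-1 L^2 M T^-2].
A (area) has dimensions [L^2].
B (magnetic field) has dimensions [I^-1 M T^-2].

Left side: [I^-1 L^2 M T^-2]
Right side: [I^-1 L^2 M T^-2]

Both sides have the same dimensions, so the equation is dimensionally consistent.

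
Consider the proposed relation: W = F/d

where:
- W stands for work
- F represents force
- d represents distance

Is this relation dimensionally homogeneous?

No

W (work) has dimensions [L^2 M T^-2].
F (force) has dimensions [L M T^-2].
d (distance) has dimensions [L].

Left side: [L^2 M T^-2]
Right side: [M T^-2]

The two sides have different dimensions, so the equation is NOT dimensionally consistent.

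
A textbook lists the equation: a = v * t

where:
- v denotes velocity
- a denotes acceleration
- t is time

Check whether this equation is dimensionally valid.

No

v (velocity) has dimensions [L T^-1].
a (acceleration) has dimensions [L T^-2].
t (time) has dimensions [T].

Left side: [L T^-2]
Right side: [L]

The two sides have different dimensions, so the equation is NOT dimensionally consistent.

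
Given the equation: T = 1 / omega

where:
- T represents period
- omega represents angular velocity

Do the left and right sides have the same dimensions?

Yes

T (period) has dimensions [T].
omega (angular velocity) has dimensions [T^-1].

Left side: [T]
Right side: [T]

Both sides have the same dimensions, so the equation is dimensionally consistent.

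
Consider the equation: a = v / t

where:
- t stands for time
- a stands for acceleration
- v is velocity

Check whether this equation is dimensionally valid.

Yes

t (time) has dimensions [T].
a (acceleration) has dimensions [L T^-2].
v (velocity) has dimensions [L T^-1].

Left side: [L T^-2]
Right side: [L T^-2]

Both sides have the same dimensions, so the equation is dimensionally consistent.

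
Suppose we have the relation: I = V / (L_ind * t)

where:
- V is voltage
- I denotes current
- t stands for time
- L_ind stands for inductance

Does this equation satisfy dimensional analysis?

No

V (voltage) has dimensions [I^-1 L^2 M T^-3].
I (current) has dimensions [I].
t (time) has dimensions [T].
L_ind (inductance) has dimensions [I^-2 L^2 M T^-2].

Left side: [I]
Right side: [I T^-2]

The two sides have different dimensions, so the equation is NOT dimensionally consistent.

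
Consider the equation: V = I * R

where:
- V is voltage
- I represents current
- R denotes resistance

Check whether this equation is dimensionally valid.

Yes

V (voltage) has dimensions [I^-1 L^2 M T^-3].
I (current) has dimensions [I].
R (resistance) has dimensions [I^-2 L^2 M T^-3].

Left side: [I^-1 L^2 M T^-3]
Right side: [I^-1 L^2 M T^-3]

Both sides have the same dimensions, so the equation is dimensionally consistent.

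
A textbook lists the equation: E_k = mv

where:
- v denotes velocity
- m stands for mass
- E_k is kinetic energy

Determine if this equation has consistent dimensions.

No

v (velocity) has dimensions [L T^-1].
m (mass) has dimensions [M].
E_k (kinetic energy) has dimensions [L^2 M T^-2].

Left side: [L^2 M T^-2]
Right side: [L M T^-1]

The two sides have different dimensions, so the equation is NOT dimensionally consistent.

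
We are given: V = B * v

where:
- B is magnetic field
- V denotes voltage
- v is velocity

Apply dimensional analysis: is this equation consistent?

No

B (magnetic field) has dimensions [I^-1 M T^-2].
V (voltage) has dimensions [I^-1 L^2 M T^-3].
v (velocity) has dimensions [L T^-1].

Left side: [I^-1 L^2 M T^-3]
Right side: [I^-1 L M T^-3]

The two sides have different dimensions, so the equation is NOT dimensionally consistent.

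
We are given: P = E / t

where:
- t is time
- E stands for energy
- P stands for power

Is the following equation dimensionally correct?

Yes

t (time) has dimensions [T].
E (energy) has dimensions [L^2 M T^-2].
P (power) has dimensions [L^2 M T^-3].

Left side: [L^2 M T^-3]
Right side: [L^2 M T^-3]

Both sides have the same dimensions, so the equation is dimensionally consistent.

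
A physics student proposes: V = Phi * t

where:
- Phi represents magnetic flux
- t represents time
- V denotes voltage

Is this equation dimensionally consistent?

No

Phi (magnetic flux) has dimensions [I^-1 L^2 M T^-2].
t (time) has dimensions [T].
V (voltage) has dimensions [I^-1 L^2 M T^-3].

Left side: [I^-1 L^2 M T^-3]
Right side: [I^-1 L^2 M T^-1]

The two sides have different dimensions, so the equation is NOT dimensionally consistent.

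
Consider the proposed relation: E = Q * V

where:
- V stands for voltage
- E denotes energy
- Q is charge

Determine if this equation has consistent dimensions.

Yes

V (voltage) has dimensions [I^-1 L^2 M T^-3].
E (energy) has dimensions [L^2 M T^-2].
Q (charge) has dimensions [I T].

Left side: [L^2 M T^-2]
Right side: [L^2 M T^-2]

Both sides have the same dimensions, so the equation is dimensionally consistent.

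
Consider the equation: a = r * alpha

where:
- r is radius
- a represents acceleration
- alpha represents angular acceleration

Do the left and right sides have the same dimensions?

Yes

r (radius) has dimensions [L].
a (acceleration) has dimensions [L T^-2].
alpha (angular acceleration) has dimensions [T^-2].

Left side: [L T^-2]
Right side: [L T^-2]

Both sides have the same dimensions, so the equation is dimensionally consistent.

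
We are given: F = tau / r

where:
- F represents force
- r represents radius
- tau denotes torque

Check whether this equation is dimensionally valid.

Yes

F (force) has dimensions [L M T^-2].
r (radius) has dimensions [L].
tau (torque) has dimensions [L^2 M T^-2].

Left side: [L M T^-2]
Right side: [L M T^-2]

Both sides have the same dimensions, so the equation is dimensionally consistent.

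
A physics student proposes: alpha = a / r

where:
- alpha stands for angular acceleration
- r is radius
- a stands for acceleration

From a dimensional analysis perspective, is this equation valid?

Yes

alpha (angular acceleration) has dimensions [T^-2].
r (radius) has dimensions [L].
a (acceleration) has dimensions [L T^-2].

Left side: [T^-2]
Right side: [T^-2]

Both sides have the same dimensions, so the equation is dimensionally consistent.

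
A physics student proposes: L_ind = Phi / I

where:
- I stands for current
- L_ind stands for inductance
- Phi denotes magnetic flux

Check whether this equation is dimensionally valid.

Yes

I (current) has dimensions [I].
L_ind (inductance) has dimensions [I^-2 L^2 M T^-2].
Phi (magnetic flux) has dimensions [I^-1 L^2 M T^-2].

Left side: [I^-2 L^2 M T^-2]
Right side: [I^-2 L^2 M T^-2]

Both sides have the same dimensions, so the equation is dimensionally consistent.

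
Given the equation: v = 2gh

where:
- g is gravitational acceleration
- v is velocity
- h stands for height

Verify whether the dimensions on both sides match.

No

g (gravitational acceleration) has dimensions [L T^-2].
v (velocity) has dimensions [L T^-1].
h (height) has dimensions [L].

Left side: [L T^-1]
Right side: [L^2 T^-2]

The two sides have different dimensions, so the equation is NOT dimensionally consistent.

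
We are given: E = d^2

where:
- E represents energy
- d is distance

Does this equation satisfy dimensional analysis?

No

E (energy) has dimensions [L^2 M T^-2].
d (distance) has dimensions [L].

Left side: [L^2 M T^-2]
Right side: [L^2]

The two sides have different dimensions, so the equation is NOT dimensionally consistent.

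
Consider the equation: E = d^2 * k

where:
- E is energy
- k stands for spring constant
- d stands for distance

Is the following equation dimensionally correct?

Yes

E (energy) has dimensions [L^2 M T^-2].
k (spring constant) has dimensions [M T^-2].
d (distance) has dimensions [L].

Left side: [L^2 M T^-2]
Right side: [L^2 M T^-2]

Both sides have the same dimensions, so the equation is dimensionally consistent.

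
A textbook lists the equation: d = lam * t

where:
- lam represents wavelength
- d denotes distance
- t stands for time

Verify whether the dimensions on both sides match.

No

lam (wavelength) has dimensions [L].
d (distance) has dimensions [L].
t (time) has dimensions [T].

Left side: [L]
Right side: [L T]

The two sides have different dimensions, so the equation is NOT dimensionally consistent.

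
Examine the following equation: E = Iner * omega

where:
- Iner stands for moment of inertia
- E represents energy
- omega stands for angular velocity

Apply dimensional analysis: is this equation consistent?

No

Iner (moment of inertia) has dimensions [L^2 M].
E (energy) has dimensions [L^2 M T^-2].
omega (angular velocity) has dimensions [T^-1].

Left side: [L^2 M T^-2]
Right side: [L^2 M T^-1]

The two sides have different dimensions, so the equation is NOT dimensionally consistent.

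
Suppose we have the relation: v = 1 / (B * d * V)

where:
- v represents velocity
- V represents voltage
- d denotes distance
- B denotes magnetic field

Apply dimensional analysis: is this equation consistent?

No

v (velocity) has dimensions [L T^-1].
V (voltage) has dimensions [I^-1 L^2 M T^-3].
d (distance) has dimensions [L].
B (magnetic field) has dimensions [I^-1 M T^-2].

Left side: [L T^-1]
Right side: [I^2 L^-3 M^-2 T^5]

The two sides have different dimensions, so the equation is NOT dimensionally consistent.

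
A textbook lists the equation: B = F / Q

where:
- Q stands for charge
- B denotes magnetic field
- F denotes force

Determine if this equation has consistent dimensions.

No

Q (charge) has dimensions [I T].
B (magnetic field) has dimensions [I^-1 M T^-2].
F (force) has dimensions [L M T^-2].

Left side: [I^-1 M T^-2]
Right side: [I^-1 L M T^-3]

The two sides have different dimensions, so the equation is NOT dimensionally consistent.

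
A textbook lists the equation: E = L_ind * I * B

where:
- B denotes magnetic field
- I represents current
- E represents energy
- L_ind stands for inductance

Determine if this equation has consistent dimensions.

No

B (magnetic field) has dimensions [I^-1 M T^-2].
I (current) has dimensions [I].
E (energy) has dimensions [L^2 M T^-2].
L_ind (inductance) has dimensions [I^-2 L^2 M T^-2].

Left side: [L^2 M T^-2]
Right side: [I^-2 L^2 M^2 T^-4]

The two sides have different dimensions, so the equation is NOT dimensionally consistent.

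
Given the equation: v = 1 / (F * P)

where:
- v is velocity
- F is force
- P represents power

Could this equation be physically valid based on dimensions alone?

No

v (velocity) has dimensions [L T^-1].
F (force) has dimensions [L M T^-2].
P (power) has dimensions [L^2 M T^-3].

Left side: [L T^-1]
Right side: [L^-3 M^-2 T^5]

The two sides have different dimensions, so the equation is NOT dimensionally consistent.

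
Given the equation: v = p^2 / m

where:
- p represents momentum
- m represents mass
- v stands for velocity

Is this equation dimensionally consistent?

No

p (momentum) has dimensions [L M T^-1].
m (mass) has dimensions [M].
v (velocity) has dimensions [L T^-1].

Left side: [L T^-1]
Right side: [L^2 M T^-2]

The two sides have different dimensions, so the equation is NOT dimensionally consistent.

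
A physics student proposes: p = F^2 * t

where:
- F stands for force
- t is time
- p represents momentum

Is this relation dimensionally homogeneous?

No

F (force) has dimensions [L M T^-2].
t (time) has dimensions [T].
p (momentum) has dimensions [L M T^-1].

Left side: [L M T^-1]
Right side: [L^2 M^2 T^-3]

The two sides have different dimensions, so the equation is NOT dimensionally consistent.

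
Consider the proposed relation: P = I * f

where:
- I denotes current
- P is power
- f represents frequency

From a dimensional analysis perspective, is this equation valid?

No

I (current) has dimensions [I].
P (power) has dimensions [L^2 M T^-3].
f (frequency) has dimensions [T^-1].

Left side: [L^2 M T^-3]
Right side: [I T^-1]

The two sides have different dimensions, so the equation is NOT dimensionally consistent.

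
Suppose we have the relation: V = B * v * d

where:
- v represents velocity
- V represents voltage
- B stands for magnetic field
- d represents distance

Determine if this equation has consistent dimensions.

Yes

v (velocity) has dimensions [L T^-1].
V (voltage) has dimensions [I^-1 L^2 M T^-3].
B (magnetic field) has dimensions [I^-1 M T^-2].
d (distance) has dimensions [L].

Left side: [I^-1 L^2 M T^-3]
Right side: [I^-1 L^2 M T^-3]

Both sides have the same dimensions, so the equation is dimensionally consistent.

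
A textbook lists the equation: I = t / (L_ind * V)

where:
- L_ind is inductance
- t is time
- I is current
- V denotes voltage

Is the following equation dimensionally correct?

No

L_ind (inductance) has dimensions [I^-2 L^2 M T^-2].
t (time) has dimensions [T].
I (current) has dimensions [I].
V (voltage) has dimensions [I^-1 L^2 M T^-3].

Left side: [I]
Right side: [I^3 L^-4 M^-2 T^6]

The two sides have different dimensions, so the equation is NOT dimensionally consistent.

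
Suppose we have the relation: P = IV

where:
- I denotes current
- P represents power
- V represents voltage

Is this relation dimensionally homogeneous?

Yes

I (current) has dimensions [I].
P (power) has dimensions [L^2 M T^-3].
V (voltage) has dimensions [I^-1 L^2 M T^-3].

Left side: [L^2 M T^-3]
Right side: [L^2 M T^-3]

Both sides have the same dimensions, so the equation is dimensionally consistent.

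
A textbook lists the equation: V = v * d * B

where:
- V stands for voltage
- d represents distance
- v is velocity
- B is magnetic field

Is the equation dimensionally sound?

Yes

V (voltage) has dimensions [I^-1 L^2 M T^-3].
d (distance) has dimensions [L].
v (velocity) has dimensions [L T^-1].
B (magnetic field) has dimensions [I^-1 M T^-2].

Left side: [I^-1 L^2 M T^-3]
Right side: [I^-1 L^2 M T^-3]

Both sides have the same dimensions, so the equation is dimensionally consistent.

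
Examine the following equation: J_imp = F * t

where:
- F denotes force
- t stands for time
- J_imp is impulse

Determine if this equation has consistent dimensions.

Yes

F (force) has dimensions [L M T^-2].
t (time) has dimensions [T].
J_imp (impulse) has dimensions [L M T^-1].

Left side: [L M T^-1]
Right side: [L M T^-1]

Both sides have the same dimensions, so the equation is dimensionally consistent.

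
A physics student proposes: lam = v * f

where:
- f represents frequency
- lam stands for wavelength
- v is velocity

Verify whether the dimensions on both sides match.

No

f (frequency) has dimensions [T^-1].
lam (wavelength) has dimensions [L].
v (velocity) has dimensions [L T^-1].

Left side: [L]
Right side: [L T^-2]

The two sides have different dimensions, so the equation is NOT dimensionally consistent.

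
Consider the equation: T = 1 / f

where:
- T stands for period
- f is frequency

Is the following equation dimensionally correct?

Yes

T (period) has dimensions [T].
f (frequency) has dimensions [T^-1].

Left side: [T]
Right side: [T]

Both sides have the same dimensions, so the equation is dimensionally consistent.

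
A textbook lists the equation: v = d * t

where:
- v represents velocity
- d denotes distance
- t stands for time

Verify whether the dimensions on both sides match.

No

v (velocity) has dimensions [L T^-1].
d (distance) has dimensions [L].
t (time) has dimensions [T].

Left side: [L T^-1]
Right side: [L T]

The two sides have different dimensions, so the equation is NOT dimensionally consistent.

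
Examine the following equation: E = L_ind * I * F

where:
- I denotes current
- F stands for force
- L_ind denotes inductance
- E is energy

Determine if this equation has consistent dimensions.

No

I (current) has dimensions [I].
F (force) has dimensions [L M T^-2].
L_ind (inductance) has dimensions [I^-2 L^2 M T^-2].
E (energy) has dimensions [L^2 M T^-2].

Left side: [L^2 M T^-2]
Right side: [I^-1 L^3 M^2 T^-4]

The two sides have different dimensions, so the equation is NOT dimensionally consistent.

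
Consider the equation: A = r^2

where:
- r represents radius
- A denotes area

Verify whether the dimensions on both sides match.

Yes

r (radius) has dimensions [L].
A (area) has dimensions [L^2].

Left side: [L^2]
Right side: [L^2]

Both sides have the same dimensions, so the equation is dimensionally consistent.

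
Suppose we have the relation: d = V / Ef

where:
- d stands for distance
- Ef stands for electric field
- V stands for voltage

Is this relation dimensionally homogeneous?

Yes

d (distance) has dimensions [L].
Ef (electric field) has dimensions [I^-1 L M T^-3].
V (voltage) has dimensions [I^-1 L^2 M T^-3].

Left side: [L]
Right side: [L]

Both sides have the same dimensions, so the equation is dimensionally consistent.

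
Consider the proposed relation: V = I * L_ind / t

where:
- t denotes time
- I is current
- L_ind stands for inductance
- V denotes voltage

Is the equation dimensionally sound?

Yes

t (time) has dimensions [T].
I (current) has dimensions [I].
L_ind (inductance) has dimensions [I^-2 L^2 M T^-2].
V (voltage) has dimensions [I^-1 L^2 M T^-3].

Left side: [I^-1 L^2 M T^-3]
Right side: [I^-1 L^2 M T^-3]

Both sides have the same dimensions, so the equation is dimensionally consistent.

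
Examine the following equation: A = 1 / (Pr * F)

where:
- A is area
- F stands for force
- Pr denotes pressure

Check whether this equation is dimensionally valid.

No

A (area) has dimensions [L^2].
F (force) has dimensions [L M T^-2].
Pr (pressure) has dimensions [L^-1 M T^-2].

Left side: [L^2]
Right side: [M^-2 T^4]

The two sides have different dimensions, so the equation is NOT dimensionally consistent.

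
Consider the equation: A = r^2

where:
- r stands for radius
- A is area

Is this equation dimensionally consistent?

Yes

r (radius) has dimensions [L].
A (area) has dimensions [L^2].

Left side: [L^2]
Right side: [L^2]

Both sides have the same dimensions, so the equation is dimensionally consistent.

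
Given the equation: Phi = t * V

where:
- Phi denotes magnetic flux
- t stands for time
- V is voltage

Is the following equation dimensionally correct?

Yes

Phi (magnetic flux) has dimensions [I^-1 L^2 M T^-2].
t (time) has dimensions [T].
V (voltage) has dimensions [I^-1 L^2 M T^-3].

Left side: [I^-1 L^2 M T^-2]
Right side: [I^-1 L^2 M T^-2]

Both sides have the same dimensions, so the equation is dimensionally consistent.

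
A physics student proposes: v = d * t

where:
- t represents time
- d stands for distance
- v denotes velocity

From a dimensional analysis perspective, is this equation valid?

No

t (time) has dimensions [T].
d (distance) has dimensions [L].
v (velocity) has dimensions [L T^-1].

Left side: [L T^-1]
Right side: [L T]

The two sides have different dimensions, so the equation is NOT dimensionally consistent.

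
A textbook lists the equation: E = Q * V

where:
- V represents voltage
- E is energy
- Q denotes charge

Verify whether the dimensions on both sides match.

Yes

V (voltage) has dimensions [I^-1 L^2 M T^-3].
E (energy) has dimensions [L^2 M T^-2].
Q (charge) has dimensions [I T].

Left side: [L^2 M T^-2]
Right side: [L^2 M T^-2]

Both sides have the same dimensions, so the equation is dimensionally consistent.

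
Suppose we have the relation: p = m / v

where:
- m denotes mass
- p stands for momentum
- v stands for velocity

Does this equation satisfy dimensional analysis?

No

m (mass) has dimensions [M].
p (momentum) has dimensions [L M T^-1].
v (velocity) has dimensions [L T^-1].

Left side: [L M T^-1]
Right side: [L^-1 M T]

The two sides have different dimensions, so the equation is NOT dimensionally consistent.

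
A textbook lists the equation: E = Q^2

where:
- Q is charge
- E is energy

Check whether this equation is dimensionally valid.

No

Q (charge) has dimensions [I T].
E (energy) has dimensions [L^2 M T^-2].

Left side: [L^2 M T^-2]
Right side: [I^2 T^2]

The two sides have different dimensions, so the equation is NOT dimensionally consistent.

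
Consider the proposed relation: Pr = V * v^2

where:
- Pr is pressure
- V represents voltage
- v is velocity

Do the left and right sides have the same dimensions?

No

Pr (pressure) has dimensions [L^-1 M T^-2].
V (voltage) has dimensions [I^-1 L^2 M T^-3].
v (velocity) has dimensions [L T^-1].

Left side: [L^-1 M T^-2]
Right side: [I^-1 L^4 M T^-5]

The two sides have different dimensions, so the equation is NOT dimensionally consistent.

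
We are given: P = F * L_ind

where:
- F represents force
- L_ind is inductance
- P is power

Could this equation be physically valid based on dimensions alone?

No

F (force) has dimensions [L M T^-2].
L_ind (inductance) has dimensions [I^-2 L^2 M T^-2].
P (power) has dimensions [L^2 M T^-3].

Left side: [L^2 M T^-3]
Right side: [I^-2 L^3 M^2 T^-4]

The two sides have different dimensions, so the equation is NOT dimensionally consistent.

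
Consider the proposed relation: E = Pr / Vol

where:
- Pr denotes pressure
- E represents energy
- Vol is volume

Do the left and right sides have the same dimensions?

No

Pr (pressure) has dimensions [L^-1 M T^-2].
E (energy) has dimensions [L^2 M T^-2].
Vol (volume) has dimensions [L^3].

Left side: [L^2 M T^-2]
Right side: [L^-4 M T^-2]

The two sides have different dimensions, so the equation is NOT dimensionally consistent.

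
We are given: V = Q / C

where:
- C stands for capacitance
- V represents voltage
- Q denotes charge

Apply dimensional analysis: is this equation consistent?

Yes

C (capacitance) has dimensions [I^2 L^-2 M^-1 T^4].
V (voltage) has dimensions [I^-1 L^2 M T^-3].
Q (charge) has dimensions [I T].

Left side: [I^-1 L^2 M T^-3]
Right side: [I^-1 L^2 M T^-3]

Both sides have the same dimensions, so the equation is dimensionally consistent.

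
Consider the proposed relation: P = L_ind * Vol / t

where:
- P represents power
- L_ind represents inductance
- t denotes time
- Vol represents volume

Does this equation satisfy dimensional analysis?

No

P (power) has dimensions [L^2 M T^-3].
L_ind (inductance) has dimensions [I^-2 L^2 M T^-2].
t (time) has dimensions [T].
Vol (volume) has dimensions [L^3].

Left side: [L^2 M T^-3]
Right side: [I^-2 L^5 M T^-3]

The two sides have different dimensions, so the equation is NOT dimensionally consistent.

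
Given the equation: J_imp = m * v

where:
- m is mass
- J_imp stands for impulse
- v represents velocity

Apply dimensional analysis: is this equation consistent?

Yes

m (mass) has dimensions [M].
J_imp (impulse) has dimensions [L M T^-1].
v (velocity) has dimensions [L T^-1].

Left side: [L M T^-1]
Right side: [L M T^-1]

Both sides have the same dimensions, so the equation is dimensionally consistent.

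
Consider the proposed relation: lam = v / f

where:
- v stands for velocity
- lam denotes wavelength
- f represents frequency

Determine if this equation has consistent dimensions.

Yes

v (velocity) has dimensions [L T^-1].
lam (wavelength) has dimensions [L].
f (frequency) has dimensions [T^-1].

Left side: [L]
Right side: [L]

Both sides have the same dimensions, so the equation is dimensionally consistent.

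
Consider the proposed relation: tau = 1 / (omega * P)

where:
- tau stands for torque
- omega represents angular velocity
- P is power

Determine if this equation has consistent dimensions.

No

tau (torque) has dimensions [L^2 M T^-2].
omega (angular velocity) has dimensions [T^-1].
P (power) has dimensions [L^2 M T^-3].

Left side: [L^2 M T^-2]
Right side: [L^-2 M^-1 T^4]

The two sides have different dimensions, so the equation is NOT dimensionally consistent.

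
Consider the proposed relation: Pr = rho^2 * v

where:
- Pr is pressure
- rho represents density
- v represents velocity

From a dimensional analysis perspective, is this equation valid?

No

Pr (pressure) has dimensions [L^-1 M T^-2].
rho (density) has dimensions [L^-3 M].
v (velocity) has dimensions [L T^-1].

Left side: [L^-1 M T^-2]
Right side: [L^-5 M^2 T^-1]

The two sides have different dimensions, so the equation is NOT dimensionally consistent.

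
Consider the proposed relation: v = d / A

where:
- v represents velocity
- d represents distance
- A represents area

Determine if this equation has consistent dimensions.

No

v (velocity) has dimensions [L T^-1].
d (distance) has dimensions [L].
A (area) has dimensions [L^2].

Left side: [L T^-1]
Right side: [L^-1]

The two sides have different dimensions, so the equation is NOT dimensionally consistent.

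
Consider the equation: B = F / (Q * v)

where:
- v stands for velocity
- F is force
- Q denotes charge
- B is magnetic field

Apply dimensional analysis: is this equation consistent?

Yes

v (velocity) has dimensions [L T^-1].
F (force) has dimensions [L M T^-2].
Q (charge) has dimensions [I T].
B (magnetic field) has dimensions [I^-1 M T^-2].

Left side: [I^-1 M T^-2]
Right side: [I^-1 M T^-2]

Both sides have the same dimensions, so the equation is dimensionally consistent.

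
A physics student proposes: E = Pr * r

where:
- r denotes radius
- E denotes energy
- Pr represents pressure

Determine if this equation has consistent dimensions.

No

r (radius) has dimensions [L].
E (energy) has dimensions [L^2 M T^-2].
Pr (pressure) has dimensions [L^-1 M T^-2].

Left side: [L^2 M T^-2]
Right side: [M T^-2]

The two sides have different dimensions, so the equation is NOT dimensionally consistent.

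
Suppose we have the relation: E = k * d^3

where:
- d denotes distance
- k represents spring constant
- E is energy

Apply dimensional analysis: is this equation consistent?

No

d (distance) has dimensions [L].
k (spring constant) has dimensions [M T^-2].
E (energy) has dimensions [L^2 M T^-2].

Left side: [L^2 M T^-2]
Right side: [L^3 M T^-2]

The two sides have different dimensions, so the equation is NOT dimensionally consistent.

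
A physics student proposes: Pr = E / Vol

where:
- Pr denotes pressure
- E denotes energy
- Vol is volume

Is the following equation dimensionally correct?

Yes

Pr (pressure) has dimensions [L^-1 M T^-2].
E (energy) has dimensions [L^2 M T^-2].
Vol (volume) has dimensions [L^3].

Left side: [L^-1 M T^-2]
Right side: [L^-1 M T^-2]

Both sides have the same dimensions, so the equation is dimensionally consistent.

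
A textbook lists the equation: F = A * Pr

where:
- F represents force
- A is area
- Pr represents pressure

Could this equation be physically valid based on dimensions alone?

Yes

F (force) has dimensions [L M T^-2].
A (area) has dimensions [L^2].
Pr (pressure) has dimensions [L^-1 M T^-2].

Left side: [L M T^-2]
Right side: [L M T^-2]

Both sides have the same dimensions, so the equation is dimensionally consistent.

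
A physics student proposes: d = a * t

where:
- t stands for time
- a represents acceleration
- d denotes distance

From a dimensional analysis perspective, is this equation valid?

No

t (time) has dimensions [T].
a (acceleration) has dimensions [L T^-2].
d (distance) has dimensions [L].

Left side: [L]
Right side: [L T^-1]

The two sides have different dimensions, so the equation is NOT dimensionally consistent.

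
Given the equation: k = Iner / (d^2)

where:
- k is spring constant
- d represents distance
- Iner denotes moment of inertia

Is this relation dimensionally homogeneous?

No

k (spring constant) has dimensions [M T^-2].
d (distance) has dimensions [L].
Iner (moment of inertia) has dimensions [L^2 M].

Left side: [M T^-2]
Right side: [M]

The two sides have different dimensions, so the equation is NOT dimensionally consistent.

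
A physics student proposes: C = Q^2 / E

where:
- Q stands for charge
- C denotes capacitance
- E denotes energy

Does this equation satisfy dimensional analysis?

Yes

Q (charge) has dimensions [I T].
C (capacitance) has dimensions [I^2 L^-2 M^-1 T^4].
E (energy) has dimensions [L^2 M T^-2].

Left side: [I^2 L^-2 M^-1 T^4]
Right side: [I^2 L^-2 M^-1 T^4]

Both sides have the same dimensions, so the equation is dimensionally consistent.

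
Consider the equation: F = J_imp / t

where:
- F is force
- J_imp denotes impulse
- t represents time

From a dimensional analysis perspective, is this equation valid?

Yes

F (force) has dimensions [L M T^-2].
J_imp (impulse) has dimensions [L M T^-1].
t (time) has dimensions [T].

Left side: [L M T^-2]
Right side: [L M T^-2]

Both sides have the same dimensions, so the equation is dimensionally consistent.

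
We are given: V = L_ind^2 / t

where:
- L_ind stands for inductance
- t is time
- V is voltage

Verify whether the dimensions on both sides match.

No

L_ind (inductance) has dimensions [I^-2 L^2 M T^-2].
t (time) has dimensions [T].
V (voltage) has dimensions [I^-1 L^2 M T^-3].

Left side: [I^-1 L^2 M T^-3]
Right side: [I^-4 L^4 M^2 T^-5]

The two sides have different dimensions, so the equation is NOT dimensionally consistent.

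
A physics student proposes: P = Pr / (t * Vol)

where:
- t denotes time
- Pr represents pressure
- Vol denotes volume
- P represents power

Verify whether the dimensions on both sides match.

No

t (time) has dimensions [T].
Pr (pressure) has dimensions [L^-1 M T^-2].
Vol (volume) has dimensions [L^3].
P (power) has dimensions [L^2 M T^-3].

Left side: [L^2 M T^-3]
Right side: [L^-4 M T^-3]

The two sides have different dimensions, so the equation is NOT dimensionally consistent.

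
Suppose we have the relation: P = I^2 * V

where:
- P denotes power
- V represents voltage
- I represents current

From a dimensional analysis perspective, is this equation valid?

No

P (power) has dimensions [L^2 M T^-3].
V (voltage) has dimensions [I^-1 L^2 M T^-3].
I (current) has dimensions [I].

Left side: [L^2 M T^-3]
Right side: [I L^2 M T^-3]

The two sides have different dimensions, so the equation is NOT dimensionally consistent.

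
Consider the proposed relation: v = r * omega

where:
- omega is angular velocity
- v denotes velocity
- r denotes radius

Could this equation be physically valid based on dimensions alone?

Yes

omega (angular velocity) has dimensions [T^-1].
v (velocity) has dimensions [L T^-1].
r (radius) has dimensions [L].

Left side: [L T^-1]
Right side: [L T^-1]

Both sides have the same dimensions, so the equation is dimensionally consistent.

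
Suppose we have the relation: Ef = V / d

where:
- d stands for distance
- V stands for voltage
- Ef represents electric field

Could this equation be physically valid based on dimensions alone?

Yes

d (distance) has dimensions [L].
V (voltage) has dimensions [I^-1 L^2 M T^-3].
Ef (electric field) has dimensions [I^-1 L M T^-3].

Left side: [I^-1 L M T^-3]
Right side: [I^-1 L M T^-3]

Both sides have the same dimensions, so the equation is dimensionally consistent.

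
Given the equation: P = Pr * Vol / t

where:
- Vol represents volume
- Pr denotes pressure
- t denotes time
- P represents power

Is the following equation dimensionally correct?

Yes

Vol (volume) has dimensions [L^3].
Pr (pressure) has dimensions [L^-1 M T^-2].
t (time) has dimensions [T].
P (power) has dimensions [L^2 M T^-3].

Left side: [L^2 M T^-3]
Right side: [L^2 M T^-3]

Both sides have the same dimensions, so the equation is dimensionally consistent.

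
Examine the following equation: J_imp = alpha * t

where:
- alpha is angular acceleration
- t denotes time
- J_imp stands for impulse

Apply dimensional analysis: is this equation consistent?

No

alpha (angular acceleration) has dimensions [T^-2].
t (time) has dimensions [T].
J_imp (impulse) has dimensions [L M T^-1].

Left side: [L M T^-1]
Right side: [T^-1]

The two sides have different dimensions, so the equation is NOT dimensionally consistent.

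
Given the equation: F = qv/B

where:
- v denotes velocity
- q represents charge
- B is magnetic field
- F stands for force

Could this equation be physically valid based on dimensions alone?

No

v (velocity) has dimensions [L T^-1].
q (charge) has dimensions [I T].
B (magnetic field) has dimensions [I^-1 M T^-2].
F (force) has dimensions [L M T^-2].

Left side: [L M T^-2]
Right side: [I^2 L M^-1 T^2]

The two sides have different dimensions, so the equation is NOT dimensionally consistent.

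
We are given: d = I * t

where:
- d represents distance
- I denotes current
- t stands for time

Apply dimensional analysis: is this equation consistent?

No

d (distance) has dimensions [L].
I (current) has dimensions [I].
t (time) has dimensions [T].

Left side: [L]
Right side: [I T]

The two sides have different dimensions, so the equation is NOT dimensionally consistent.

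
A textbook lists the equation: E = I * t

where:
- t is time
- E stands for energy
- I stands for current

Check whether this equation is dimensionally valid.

No

t (time) has dimensions [T].
E (energy) has dimensions [L^2 M T^-2].
I (current) has dimensions [I].

Left side: [L^2 M T^-2]
Right side: [I T]

The two sides have different dimensions, so the equation is NOT dimensionally consistent.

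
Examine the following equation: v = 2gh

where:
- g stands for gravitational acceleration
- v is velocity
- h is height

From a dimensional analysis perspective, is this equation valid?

No

g (gravitational acceleration) has dimensions [L T^-2].
v (velocity) has dimensions [L T^-1].
h (height) has dimensions [L].

Left side: [L T^-1]
Right side: [L^2 T^-2]

The two sides have different dimensions, so the equation is NOT dimensionally consistent.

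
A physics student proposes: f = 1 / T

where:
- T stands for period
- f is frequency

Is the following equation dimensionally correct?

Yes

T (period) has dimensions [T].
f (frequency) has dimensions [T^-1].

Left side: [T^-1]
Right side: [T^-1]

Both sides have the same dimensions, so the equation is dimensionally consistent.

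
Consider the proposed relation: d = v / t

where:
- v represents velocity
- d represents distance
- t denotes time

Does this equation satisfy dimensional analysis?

No

v (velocity) has dimensions [L T^-1].
d (distance) has dimensions [L].
t (time) has dimensions [T].

Left side: [L]
Right side: [L T^-2]

The two sides have different dimensions, so the equation is NOT dimensionally consistent.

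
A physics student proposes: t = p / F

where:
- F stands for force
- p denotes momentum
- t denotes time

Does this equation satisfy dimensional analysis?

Yes

F (force) has dimensions [L M T^-2].
p (momentum) has dimensions [L M T^-1].
t (time) has dimensions [T].

Left side: [T]
Right side: [T]

Both sides have the same dimensions, so the equation is dimensionally consistent.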